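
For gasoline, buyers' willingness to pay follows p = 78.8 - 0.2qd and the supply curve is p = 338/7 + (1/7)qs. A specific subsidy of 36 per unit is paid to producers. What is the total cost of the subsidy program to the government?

Pre-subsidy: 78.8 - 0.2q = 338/7 + (1/7)q gives q* = 89 and p* = 61.
With the subsidy, sellers receive ps = pb + 36 for each unit, where pb is the price buyers pay.
On the curves, pb = 78.8 - 0.2q and ps = 338/7 + (1/7)q; the wedge ps − pb = 36 gives 338/7 + (1/7)q − (78.8 - 0.2q) = 36, so q' = 194.
Then pb = 78.8 − 0.2·194 = 40 and ps = 338/7 + (1/7)·194 = 76.
Government outlay = subsidy × quantity = 36 × 194 = 6984.

Government cost = 6984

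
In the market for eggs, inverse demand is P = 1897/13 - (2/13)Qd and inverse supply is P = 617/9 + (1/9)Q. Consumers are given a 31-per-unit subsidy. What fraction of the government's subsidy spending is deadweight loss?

DWL / government spending = 117/818

Pre-subsidy: 1897/13 - (2/13)Q = 617/9 + (1/9)Q gives Q* = 292 and P* = 101.
With the rebate, buyers effectively pay Pb = Ps − 31, where Ps is the price sellers receive.
On the curves, Pb = 1897/13 - (2/13)Q and Ps = 617/9 + (1/9)Q; the wedge Ps − Pb = 31 gives 617/9 + (1/9)Q − (1897/13 - (2/13)Q) = 31, so Q' = 409.
Then Pb = 1897/13 − (2/13)·409 = 83 and Ps = 617/9 + (1/9)·409 = 114.
ΔCS = ½(292 + 409)(101 − 83) = 6309; ΔPS = ½(292 + 409)(114 − 101) = 4556.5.
Government spending = 31 × 409 = 12679.
DWL = ½ × 31 × (409 − 292) = 1813.5; fraction = 1813.5 / 12679 = 117/818.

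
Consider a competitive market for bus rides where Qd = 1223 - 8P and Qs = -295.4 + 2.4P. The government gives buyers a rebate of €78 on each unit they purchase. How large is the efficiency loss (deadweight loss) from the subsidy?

Deadweight loss = €5616

Pre-subsidy: 1223 - 8P = -295.4 + 2.4P gives P* = 146, Q* = 55.
With the rebate, buyers effectively pay Pb = Ps − 78, where Ps is the price sellers receive.
Demand in terms of Ps becomes Qd = 1223 − 8(Ps − 78) = 1847 - 8Ps. Setting this equal to supply: 1847 - 8Ps = -295.4 + 2.4Ps, so Ps = 206.
Buyers pay Pb = 206 − 78 = 128; Q' = -295.4 + 2.4·206 = 199.
The subsidy expands output by 199 − 55 = 144 past the efficient level; on those units the gap between marginal cost and willingness to pay runs from 0 up to 78.
DWL = ½ × 78 × 144 = 5616.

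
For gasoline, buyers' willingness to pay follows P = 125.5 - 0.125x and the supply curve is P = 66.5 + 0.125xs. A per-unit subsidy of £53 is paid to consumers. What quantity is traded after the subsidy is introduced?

Pre-subsidy: 125.5 - 0.125x = 66.5 + 0.125x gives x* = 236 and P* = 96.
With the rebate, buyers effectively pay Pb = Ps − 53, where Ps is the price sellers receive.
On the curves, Pb = 125.5 - 0.125x and Ps = 66.5 + 0.125x; the wedge Ps − Pb = 53 gives 66.5 + 0.125x − (125.5 - 0.125x) = 53, so x' = 448.
Then Pb = 125.5 − 0.125·448 = 69.5 and Ps = 66.5 + 0.125·448 = 122.5.

x' = 448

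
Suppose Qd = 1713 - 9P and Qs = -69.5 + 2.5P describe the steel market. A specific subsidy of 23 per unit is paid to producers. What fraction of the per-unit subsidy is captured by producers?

Pre-subsidy: 1713 - 9P = -69.5 + 2.5P gives P* = 155, Q* = 318.
With the subsidy, sellers receive Ps = Pb + 23 for each unit, where Pb is the price buyers pay.
Supply in terms of Pb becomes Qs = -69.5 + 2.5(Pb + 23) = -12 + 2.5Pb. Setting this equal to demand: 1713 - 9Pb = -12 + 2.5Pb, so Pb = 150.
Sellers receive Ps = 150 + 23 = 173; Q' = 1713 − 9·150 = 363.
Buyers' price falls by P* − Pb = 155 − 150 = 5; sellers' price rises by Ps − P* = 173 − 155 = 18.
So producers capture 18/23 = 18/23 of each unit of subsidy.

Producer share = 18/23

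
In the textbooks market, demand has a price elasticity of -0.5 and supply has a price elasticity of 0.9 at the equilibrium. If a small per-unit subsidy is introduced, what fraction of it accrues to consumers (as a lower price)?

For a small subsidy around the equilibrium, the benefit split depends on the relative slopes, which at a point are proportional to the elasticities.
Buyer share = εs/(εs + |εd|) = 0.9/(0.9 + 0.5) = 9/14; seller share = |εd|/(εs + |εd|) = 5/14.

Consumer share = 9/14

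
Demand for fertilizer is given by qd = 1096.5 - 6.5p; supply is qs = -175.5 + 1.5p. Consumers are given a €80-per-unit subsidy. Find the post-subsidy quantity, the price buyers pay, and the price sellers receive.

q' = 160.5; buyers pay €144; sellers receive €224

Pre-subsidy: 1096.5 - 6.5p = -175.5 + 1.5p gives p* = 159, q* = 63.
With the rebate, buyers effectively pay pb = ps − 80, where ps is the price sellers receive.
Demand in terms of ps becomes qd = 1096.5 − 6.5(ps − 80) = 1616.5 - 6.5ps. Setting this equal to supply: 1616.5 - 6.5ps = -175.5 + 1.5ps, so ps = 224.
Buyers pay pb = 224 − 80 = 144; q' = -175.5 + 1.5·224 = 160.5.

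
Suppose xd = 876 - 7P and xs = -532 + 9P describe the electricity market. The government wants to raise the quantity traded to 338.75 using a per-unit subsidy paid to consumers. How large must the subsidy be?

At x = 338.75, invert demand for the buyer price: Pb = (876 − 338.75)/7 = 76.75; invert supply for the seller price: Ps = (338.75 − (-532))/9 = 96.75.
The subsidy must fill the gap: s = Ps − Pb = 96.75 − 76.75 = 20.

Required subsidy s = 20 per unit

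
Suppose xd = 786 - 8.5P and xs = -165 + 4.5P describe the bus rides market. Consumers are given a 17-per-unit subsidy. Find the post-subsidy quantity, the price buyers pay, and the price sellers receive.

x' = 11139/52; buyers pay 1749/26; sellers receive 2191/26

Pre-subsidy: 786 - 8.5P = -165 + 4.5P gives P* = 951/13, x* = 4269/26.
With the rebate, buyers effectively pay Pb = Ps − 17, where Ps is the price sellers receive.
Demand in terms of Ps becomes xd = 786 − 8.5(Ps − 17) = 930.5 - 8.5Ps. Setting this equal to supply: 930.5 - 8.5Ps = -165 + 4.5Ps, so Ps = 2191/26.
Buyers pay Pb = 2191/26 − 17 = 1749/26; x' = -165 + 4.5·(2191/26) = 11139/52.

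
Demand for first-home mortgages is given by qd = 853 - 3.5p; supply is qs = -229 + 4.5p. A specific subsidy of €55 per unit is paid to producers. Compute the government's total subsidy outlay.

Government cost = €26834.84375

Pre-subsidy: 853 - 3.5p = -229 + 4.5p gives p* = 135.25, q* = 379.625.
With the subsidy, sellers receive ps = pb + 55 for each unit, where pb is the price buyers pay.
Supply in terms of pb becomes qs = -229 + 4.5(pb + 55) = 18.5 + 4.5pb. Setting this equal to demand: 853 - 3.5pb = 18.5 + 4.5pb, so pb = 104.3125.
Sellers receive ps = 104.3125 + 55 = 159.3125; q' = 853 − 3.5·104.3125 = 487.90625.
Government outlay = subsidy × quantity = 55 × 487.90625 = 26834.84375.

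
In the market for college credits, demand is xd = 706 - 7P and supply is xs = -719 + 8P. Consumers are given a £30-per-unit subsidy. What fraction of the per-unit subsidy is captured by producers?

Pre-subsidy: 706 - 7P = -719 + 8P gives P* = 95, x* = 41.
With the rebate, buyers effectively pay Pb = Ps − 30, where Ps is the price sellers receive.
Demand in terms of Ps becomes xd = 706 − 7(Ps − 30) = 916 - 7Ps. Setting this equal to supply: 916 - 7Ps = -719 + 8Ps, so Ps = 109.
Buyers pay Pb = 109 − 30 = 79; x' = -719 + 8·109 = 153.
Buyers' price falls by P* − Pb = 95 − 79 = 16; sellers' price rises by Ps − P* = 109 − 95 = 14.
So producers capture 14/30 = 7/15 of each unit of subsidy.

Producer share = 7/15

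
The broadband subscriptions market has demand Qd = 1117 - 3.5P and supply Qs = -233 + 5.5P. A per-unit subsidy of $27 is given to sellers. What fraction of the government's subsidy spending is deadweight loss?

Pre-subsidy: 1117 - 3.5P = -233 + 5.5P gives P* = 150, Q* = 592.
With the subsidy, sellers receive Ps = Pb + 27 for each unit, where Pb is the price buyers pay.
Supply in terms of Pb becomes Qs = -233 + 5.5(Pb + 27) = -84.5 + 5.5Pb. Setting this equal to demand: 1117 - 3.5Pb = -84.5 + 5.5Pb, so Pb = 133.5.
Sellers receive Ps = 133.5 + 27 = 160.5; Q' = 1117 − 3.5·133.5 = 649.75.
ΔCS = ½(592 + 649.75)(150 − 133.5) = 10244.4375; ΔPS = ½(592 + 649.75)(160.5 − 150) = 6519.1875.
Government spending = 27 × 649.75 = 17543.25.
DWL = ½ × 27 × (649.75 − 592) = 779.625; fraction = 779.625 / 17543.25 = 231/5198.

DWL / government spending = 231/5198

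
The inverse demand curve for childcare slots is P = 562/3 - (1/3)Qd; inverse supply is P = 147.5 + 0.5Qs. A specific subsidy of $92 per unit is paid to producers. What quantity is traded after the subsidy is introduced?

Pre-subsidy: 562/3 - (1/3)Q = 147.5 + 0.5Q gives Q* = 47.8 and P* = 171.4.
With the subsidy, sellers receive Ps = Pb + 92 for each unit, where Pb is the price buyers pay.
On the curves, Pb = 562/3 - (1/3)Q and Ps = 147.5 + 0.5Q; the wedge Ps − Pb = 92 gives 147.5 + 0.5Q − (562/3 - (1/3)Q) = 92, so Q' = 158.2.
Then Pb = 562/3 − (1/3)·158.2 = 134.6 and Ps = 147.5 + 0.5·158.2 = 226.6.

Q' = 158.2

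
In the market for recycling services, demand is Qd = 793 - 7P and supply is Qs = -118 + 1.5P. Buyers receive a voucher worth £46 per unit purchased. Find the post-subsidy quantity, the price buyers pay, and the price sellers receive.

Q' = 1693/17; buyers pay 1684/17; sellers receive 2466/17

Pre-subsidy: 793 - 7P = -118 + 1.5P gives P* = 1822/17, Q* = 727/17.
With the rebate, buyers effectively pay Pb = Ps − 46, where Ps is the price sellers receive.
Demand in terms of Ps becomes Qd = 793 − 7(Ps − 46) = 1115 - 7Ps. Setting this equal to supply: 1115 - 7Ps = -118 + 1.5Ps, so Ps = 2466/17.
Buyers pay Pb = 2466/17 − 46 = 1684/17; Q' = -118 + 1.5·(2466/17) = 1693/17.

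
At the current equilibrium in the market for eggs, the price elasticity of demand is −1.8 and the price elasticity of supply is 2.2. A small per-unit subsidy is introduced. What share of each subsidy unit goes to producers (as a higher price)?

Producer share = 0.45

For a small subsidy around the equilibrium, the benefit split depends on the relative slopes, which at a point are proportional to the elasticities.
Buyer share = εs/(εs + |εd|) = 2.2/(2.2 + 1.8) = 0.55; seller share = |εd|/(εs + |εd|) = 0.45.
So producers capture 0.45 of the subsidy.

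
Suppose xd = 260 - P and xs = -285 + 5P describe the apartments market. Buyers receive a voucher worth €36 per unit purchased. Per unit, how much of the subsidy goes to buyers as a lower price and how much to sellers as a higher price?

Pre-subsidy: 260 - P = -285 + 5P gives P* = 545/6, x* = 1015/6.
With the rebate, buyers effectively pay Pb = Ps − 36, where Ps is the price sellers receive.
Demand in terms of Ps becomes xd = 260 − 1(Ps − 36) = 296 - Ps. Setting this equal to supply: 296 - Ps = -285 + 5Ps, so Ps = 581/6.
Buyers pay Pb = 581/6 − 36 = 365/6; x' = -285 + 5·(581/6) = 1195/6.
Buyers' price falls by P* − Pb = 545/6 − 365/6 = 30; sellers' price rises by Ps − P* = 581/6 − 545/6 = 6.

Buyers gain €30 per unit; sellers gain €6 per unit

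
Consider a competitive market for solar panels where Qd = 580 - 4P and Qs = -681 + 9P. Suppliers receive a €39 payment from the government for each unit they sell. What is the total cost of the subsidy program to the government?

Government cost = €11700

Pre-subsidy: 580 - 4P = -681 + 9P gives P* = 97, Q* = 192.
With the subsidy, sellers receive Ps = Pb + 39 for each unit, where Pb is the price buyers pay.
Supply in terms of Pb becomes Qs = -681 + 9(Pb + 39) = -330 + 9Pb. Setting this equal to demand: 580 - 4Pb = -330 + 9Pb, so Pb = 70.
Sellers receive Ps = 70 + 39 = 109; Q' = 580 − 4·70 = 300.
Government outlay = subsidy × quantity = 39 × 300 = 11700.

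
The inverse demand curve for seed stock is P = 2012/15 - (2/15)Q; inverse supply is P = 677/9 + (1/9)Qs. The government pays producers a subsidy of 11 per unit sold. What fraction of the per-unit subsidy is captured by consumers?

Pre-subsidy: 2012/15 - (2/15)Q = 677/9 + (1/9)Q gives Q* = 241 and P* = 102.
With the subsidy, sellers receive Ps = Pb + 11 for each unit, where Pb is the price buyers pay.
On the curves, Pb = 2012/15 - (2/15)Q and Ps = 677/9 + (1/9)Q; the wedge Ps − Pb = 11 gives 677/9 + (1/9)Q − (2012/15 - (2/15)Q) = 11, so Q' = 286.
Then Pb = 2012/15 − (2/15)·286 = 96 and Ps = 677/9 + (1/9)·286 = 107.
Buyers' price falls by P* − Pb = 102 − 96 = 6; sellers' price rises by Ps − P* = 107 − 102 = 5.
So consumers capture 6/11 = 6/11 of each unit of subsidy.

Consumer share = 6/11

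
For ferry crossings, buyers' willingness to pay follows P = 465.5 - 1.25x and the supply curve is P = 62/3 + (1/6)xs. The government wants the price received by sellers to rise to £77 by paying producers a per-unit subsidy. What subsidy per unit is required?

Required subsidy s = £34 per unit

At a seller price of 77, quantity supplied is -124 + 6·77 = 338.
Buyers absorb 338 only when they pay Pb = 465.5 − 1.25·338 = 43.
s = Ps − Pb = 77 − 43 = 34.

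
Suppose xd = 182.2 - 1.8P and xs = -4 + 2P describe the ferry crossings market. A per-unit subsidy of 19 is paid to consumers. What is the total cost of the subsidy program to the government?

Government cost = 2128

Pre-subsidy: 182.2 - 1.8P = -4 + 2P gives P* = 49, x* = 94.
With the rebate, buyers effectively pay Pb = Ps − 19, where Ps is the price sellers receive.
Demand in terms of Ps becomes xd = 182.2 − 1.8(Ps − 19) = 216.4 - 1.8Ps. Setting this equal to supply: 216.4 - 1.8Ps = -4 + 2Ps, so Ps = 58.
Buyers pay Pb = 58 − 19 = 39; x' = -4 + 2·58 = 112.
Government outlay = subsidy × quantity = 19 × 112 = 2128.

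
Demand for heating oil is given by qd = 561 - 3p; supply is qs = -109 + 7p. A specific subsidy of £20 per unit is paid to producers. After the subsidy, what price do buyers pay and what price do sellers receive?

Pre-subsidy: 561 - 3p = -109 + 7p gives p* = 67, q* = 360.
With the subsidy, sellers receive ps = pb + 20 for each unit, where pb is the price buyers pay.
Supply in terms of pb becomes qs = -109 + 7(pb + 20) = 31 + 7pb. Setting this equal to demand: 561 - 3pb = 31 + 7pb, so pb = 53.
Sellers receive ps = 53 + 20 = 73; q' = 561 − 3·53 = 402.

Buyers pay £53; sellers receive £73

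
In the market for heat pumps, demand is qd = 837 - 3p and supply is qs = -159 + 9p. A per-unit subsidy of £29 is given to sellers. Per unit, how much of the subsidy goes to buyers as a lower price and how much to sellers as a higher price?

Pre-subsidy: 837 - 3p = -159 + 9p gives p* = 83, q* = 588.
With the subsidy, sellers receive ps = pb + 29 for each unit, where pb is the price buyers pay.
Supply in terms of pb becomes qs = -159 + 9(pb + 29) = 102 + 9pb. Setting this equal to demand: 837 - 3pb = 102 + 9pb, so pb = 61.25.
Sellers receive ps = 61.25 + 29 = 90.25; q' = 837 − 3·61.25 = 653.25.
Buyers' price falls by p* − pb = 83 − 61.25 = 21.75; sellers' price rises by ps − p* = 90.25 − 83 = 7.25.

Buyers gain £21.75 per unit; sellers gain £7.25 per unit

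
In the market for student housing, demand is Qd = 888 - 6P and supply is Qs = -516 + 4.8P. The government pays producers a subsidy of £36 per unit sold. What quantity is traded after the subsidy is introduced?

Pre-subsidy: 888 - 6P = -516 + 4.8P gives P* = 130, Q* = 108.
With the subsidy, sellers receive Ps = Pb + 36 for each unit, where Pb is the price buyers pay.
Supply in terms of Pb becomes Qs = -516 + 4.8(Pb + 36) = -343.2 + 4.8Pb. Setting this equal to demand: 888 - 6Pb = -343.2 + 4.8Pb, so Pb = 114.
Sellers receive Ps = 114 + 36 = 150; Q' = 888 − 6·114 = 204.

Q' = 204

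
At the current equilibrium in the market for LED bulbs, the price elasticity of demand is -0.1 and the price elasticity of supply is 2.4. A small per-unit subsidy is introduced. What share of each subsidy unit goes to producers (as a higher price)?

Producer share = 0.04

For a small subsidy around the equilibrium, the benefit split depends on the relative slopes, which at a point are proportional to the elasticities.
Buyer share = εs/(εs + |εd|) = 2.4/(2.4 + 0.1) = 0.96; seller share = |εd|/(εs + |εd|) = 0.04.
So producers capture 0.04 of the subsidy.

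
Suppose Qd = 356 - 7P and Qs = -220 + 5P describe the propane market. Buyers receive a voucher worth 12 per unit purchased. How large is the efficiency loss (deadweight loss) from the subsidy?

Deadweight loss = 210

Pre-subsidy: 356 - 7P = -220 + 5P gives P* = 48, Q* = 20.
With the rebate, buyers effectively pay Pb = Ps − 12, where Ps is the price sellers receive.
Demand in terms of Ps becomes Qd = 356 − 7(Ps − 12) = 440 - 7Ps. Setting this equal to supply: 440 - 7Ps = -220 + 5Ps, so Ps = 55.
Buyers pay Pb = 55 − 12 = 43; Q' = -220 + 5·55 = 55.
The subsidy expands output by 55 − 20 = 35 past the efficient level; on those units the gap between marginal cost and willingness to pay runs from 0 up to 12.
DWL = ½ × 12 × 35 = 210.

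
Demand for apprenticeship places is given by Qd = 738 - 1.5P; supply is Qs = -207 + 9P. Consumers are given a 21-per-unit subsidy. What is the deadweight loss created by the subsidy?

Pre-subsidy: 738 - 1.5P = -207 + 9P gives P* = 90, Q* = 603.
With the rebate, buyers effectively pay Pb = Ps − 21, where Ps is the price sellers receive.
Demand in terms of Ps becomes Qd = 738 − 1.5(Ps − 21) = 769.5 - 1.5Ps. Setting this equal to supply: 769.5 - 1.5Ps = -207 + 9Ps, so Ps = 93.
Buyers pay Pb = 93 − 21 = 72; Q' = -207 + 9·93 = 630.
The subsidy expands output by 630 − 603 = 27 past the efficient level; on those units the gap between marginal cost and willingness to pay runs from 0 up to 21.
DWL = ½ × 21 × 27 = 283.5.

Deadweight loss = 283.5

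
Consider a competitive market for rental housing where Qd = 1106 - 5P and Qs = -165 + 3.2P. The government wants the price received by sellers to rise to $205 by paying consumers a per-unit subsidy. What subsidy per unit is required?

Required subsidy s = $82 per unit

At a seller price of 205, quantity supplied is -165 + 3.2·205 = 491.
Buyers absorb 491 only when they pay Pb with 1106 − 5·Pb = 491, i.e. Pb = 123.
s = Ps − Pb = 205 − 123 = 82.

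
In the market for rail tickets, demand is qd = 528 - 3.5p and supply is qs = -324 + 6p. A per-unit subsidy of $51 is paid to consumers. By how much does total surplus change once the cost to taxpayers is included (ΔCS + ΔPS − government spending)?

Net change in total surplus = -54621/19

Pre-subsidy: 528 - 3.5p = -324 + 6p gives p* = 1704/19, q* = 4068/19.
With the rebate, buyers effectively pay pb = ps − 51, where ps is the price sellers receive.
Demand in terms of ps becomes qd = 528 − 3.5(ps − 51) = 706.5 - 3.5ps. Setting this equal to supply: 706.5 - 3.5ps = -324 + 6ps, so ps = 2061/19.
Buyers pay pb = 2061/19 − 51 = 1092/19; q' = -324 + 6·(2061/19) = 6210/19.
ΔCS = ½(4068/19 + 6210/19)(1704/19 − 1092/19) = 3145068/361; ΔPS = ½(4068/19 + 6210/19)(2061/19 − 1704/19) = 1834623/361.
Government spending = 51 × 6210/19 = 316710/19.
Net change = 3145068/361 + 1834623/361 − 316710/19 = -54621/19. The loss equals the DWL triangle ½·51·2142/19.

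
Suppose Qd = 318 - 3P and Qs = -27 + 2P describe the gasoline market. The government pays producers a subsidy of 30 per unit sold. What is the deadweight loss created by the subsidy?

Deadweight loss = 540

Pre-subsidy: 318 - 3P = -27 + 2P gives P* = 69, Q* = 111.
With the subsidy, sellers receive Ps = Pb + 30 for each unit, where Pb is the price buyers pay.
Supply in terms of Pb becomes Qs = -27 + 2(Pb + 30) = 33 + 2Pb. Setting this equal to demand: 318 - 3Pb = 33 + 2Pb, so Pb = 57.
Sellers receive Ps = 57 + 30 = 87; Q' = 318 − 3·57 = 147.
The subsidy expands output by 147 − 111 = 36 past the efficient level; on those units the gap between marginal cost and willingness to pay runs from 0 up to 30.
DWL = ½ × 30 × 36 = 540.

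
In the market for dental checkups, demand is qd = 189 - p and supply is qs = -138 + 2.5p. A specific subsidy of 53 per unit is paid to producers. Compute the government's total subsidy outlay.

Government cost = 49502/7

Pre-subsidy: 189 - p = -138 + 2.5p gives p* = 654/7, q* = 669/7.
With the subsidy, sellers receive ps = pb + 53 for each unit, where pb is the price buyers pay.
Supply in terms of pb becomes qs = -138 + 2.5(pb + 53) = -5.5 + 2.5pb. Setting this equal to demand: 189 - pb = -5.5 + 2.5pb, so pb = 389/7.
Sellers receive ps = 389/7 + 53 = 760/7; q' = 189 − 1·(389/7) = 934/7.
Government outlay = subsidy × quantity = 53 × 934/7 = 49502/7.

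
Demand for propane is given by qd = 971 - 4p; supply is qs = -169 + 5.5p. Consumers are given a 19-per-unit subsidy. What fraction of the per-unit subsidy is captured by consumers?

Consumer share = 11/19

Pre-subsidy: 971 - 4p = -169 + 5.5p gives p* = 120, q* = 491.
With the rebate, buyers effectively pay pb = ps − 19, where ps is the price sellers receive.
Demand in terms of ps becomes qd = 971 − 4(ps − 19) = 1047 - 4ps. Setting this equal to supply: 1047 - 4ps = -169 + 5.5ps, so ps = 128.
Buyers pay pb = 128 − 19 = 109; q' = -169 + 5.5·128 = 535.
Buyers' price falls by p* − pb = 120 − 109 = 11; sellers' price rises by ps − p* = 128 − 120 = 8.
So consumers capture 11/19 = 11/19 of each unit of subsidy.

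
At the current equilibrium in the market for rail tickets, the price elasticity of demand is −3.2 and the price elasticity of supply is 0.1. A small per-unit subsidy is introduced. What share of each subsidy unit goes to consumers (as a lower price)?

Consumer share = 1/33

For a small subsidy around the equilibrium, the benefit split depends on the relative slopes, which at a point are proportional to the elasticities.
Buyer share = εs/(εs + |εd|) = 0.1/(0.1 + 3.2) = 1/33; seller share = |εd|/(εs + |εd|) = 32/33.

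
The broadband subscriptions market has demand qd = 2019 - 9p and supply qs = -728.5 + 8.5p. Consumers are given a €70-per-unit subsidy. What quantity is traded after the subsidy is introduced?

Pre-subsidy: 2019 - 9p = -728.5 + 8.5p gives p* = 157, q* = 606.
With the rebate, buyers effectively pay pb = ps − 70, where ps is the price sellers receive.
Demand in terms of ps becomes qd = 2019 − 9(ps − 70) = 2649 - 9ps. Setting this equal to supply: 2649 - 9ps = -728.5 + 8.5ps, so ps = 193.
Buyers pay pb = 193 − 70 = 123; q' = -728.5 + 8.5·193 = 912.

q' = 912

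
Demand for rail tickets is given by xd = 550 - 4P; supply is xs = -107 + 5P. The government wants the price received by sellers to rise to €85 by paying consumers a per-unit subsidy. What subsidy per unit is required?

At a seller price of 85, quantity supplied is -107 + 5·85 = 318.
Buyers absorb 318 only when they pay Pb with 550 − 4·Pb = 318, i.e. Pb = 58.
s = Ps − Pb = 85 − 58 = 27.

Required subsidy s = €27 per unit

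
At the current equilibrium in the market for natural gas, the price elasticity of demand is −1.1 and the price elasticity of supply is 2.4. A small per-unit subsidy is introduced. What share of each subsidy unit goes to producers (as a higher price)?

For a small subsidy around the equilibrium, the benefit split depends on the relative slopes, which at a point are proportional to the elasticities.
Buyer share = εs/(εs + |εd|) = 2.4/(2.4 + 1.1) = 24/35; seller share = |εd|/(εs + |εd|) = 11/35.
So producers capture 11/35 of the subsidy.

Producer share = 11/35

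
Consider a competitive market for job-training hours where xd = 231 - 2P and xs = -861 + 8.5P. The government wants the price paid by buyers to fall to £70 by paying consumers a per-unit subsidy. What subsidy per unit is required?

At a buyer price of 70, quantity demanded is 231 − 2·70 = 91.
Sellers supply 91 only when they receive Ps with -861 + 8.5·Ps = 91, i.e. Ps = 112.
s = Ps − Pb = 112 − 70 = 42.

Required subsidy s = £42 per unit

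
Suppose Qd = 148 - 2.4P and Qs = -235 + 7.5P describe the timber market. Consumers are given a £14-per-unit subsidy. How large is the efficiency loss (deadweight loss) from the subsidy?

Pre-subsidy: 148 - 2.4P = -235 + 7.5P gives P* = 3830/99, Q* = 1820/33.
With the rebate, buyers effectively pay Pb = Ps − 14, where Ps is the price sellers receive.
Demand in terms of Ps becomes Qd = 148 − 2.4(Ps − 14) = 181.6 - 2.4Ps. Setting this equal to supply: 181.6 - 2.4Ps = -235 + 7.5Ps, so Ps = 4166/99.
Buyers pay Pb = 4166/99 − 14 = 2780/99; Q' = -235 + 7.5·(4166/99) = 2660/33.
The subsidy expands output by 2660/33 − 1820/33 = 280/11 past the efficient level; on those units the gap between marginal cost and willingness to pay runs from 0 up to 14.
DWL = ½ × 14 × 280/11 = 1960/11.

Deadweight loss = 1960/11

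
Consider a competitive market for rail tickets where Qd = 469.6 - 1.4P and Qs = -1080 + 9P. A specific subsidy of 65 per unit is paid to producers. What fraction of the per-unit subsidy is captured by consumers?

Consumer share = 45/52

Pre-subsidy: 469.6 - 1.4P = -1080 + 9P gives P* = 149, Q* = 261.
With the subsidy, sellers receive Ps = Pb + 65 for each unit, where Pb is the price buyers pay.
Supply in terms of Pb becomes Qs = -1080 + 9(Pb + 65) = -495 + 9Pb. Setting this equal to demand: 469.6 - 1.4Pb = -495 + 9Pb, so Pb = 92.75.
Sellers receive Ps = 92.75 + 65 = 157.75; Q' = 469.6 − 1.4·92.75 = 339.75.
Buyers' price falls by P* − Pb = 149 − 92.75 = 56.25; sellers' price rises by Ps − P* = 157.75 − 149 = 8.75.
So consumers capture 56.25/65 = 45/52 of each unit of subsidy.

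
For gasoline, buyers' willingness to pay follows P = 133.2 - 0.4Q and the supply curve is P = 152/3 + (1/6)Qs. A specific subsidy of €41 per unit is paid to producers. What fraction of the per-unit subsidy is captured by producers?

Producer share = 5/17

Pre-subsidy: 133.2 - 0.4Q = 152/3 + (1/6)Q gives Q* = 2476/17 and P* = 1274/17.
With the subsidy, sellers receive Ps = Pb + 41 for each unit, where Pb is the price buyers pay.
On the curves, Pb = 133.2 - 0.4Q and Ps = 152/3 + (1/6)Q; the wedge Ps − Pb = 41 gives 152/3 + (1/6)Q − (133.2 - 0.4Q) = 41, so Q' = 218.
Then Pb = 133.2 − 0.4·218 = 46 and Ps = 152/3 + (1/6)·218 = 87.
Buyers' price falls by P* − Pb = 1274/17 − 46 = 492/17; sellers' price rises by Ps − P* = 87 − 1274/17 = 205/17.
So producers capture (205/17)/41 = 5/17 of each unit of subsidy.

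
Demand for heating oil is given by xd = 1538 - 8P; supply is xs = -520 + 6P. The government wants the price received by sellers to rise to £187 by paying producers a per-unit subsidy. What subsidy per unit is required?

At a seller price of 187, quantity supplied is -520 + 6·187 = 602.
Buyers absorb 602 only when they pay Pb with 1538 − 8·Pb = 602, i.e. Pb = 117.
s = Ps − Pb = 187 − 117 = 70.

Required subsidy s = £70 per unit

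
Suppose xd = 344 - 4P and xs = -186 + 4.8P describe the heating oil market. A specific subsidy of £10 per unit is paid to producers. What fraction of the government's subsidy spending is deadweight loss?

DWL / government spending = 20/229

Pre-subsidy: 344 - 4P = -186 + 4.8P gives P* = 1325/22, x* = 1134/11.
With the subsidy, sellers receive Ps = Pb + 10 for each unit, where Pb is the price buyers pay.
Supply in terms of Pb becomes xs = -186 + 4.8(Pb + 10) = -138 + 4.8Pb. Setting this equal to demand: 344 - 4Pb = -138 + 4.8Pb, so Pb = 1205/22.
Sellers receive Ps = 1205/22 + 10 = 1425/22; x' = 344 − 4·(1205/22) = 1374/11.
ΔCS = ½(1134/11 + 1374/11)(1325/22 − 1205/22) = 6840/11; ΔPS = ½(1134/11 + 1374/11)(1425/22 − 1325/22) = 5700/11.
Government spending = 10 × 1374/11 = 13740/11.
DWL = ½ × 10 × (1374/11 − 1134/11) = 1200/11; fraction = (1200/11) / (13740/11) = 20/229.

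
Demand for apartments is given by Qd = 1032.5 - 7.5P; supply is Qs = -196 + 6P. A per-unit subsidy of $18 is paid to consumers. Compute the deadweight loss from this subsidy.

Deadweight loss = $540

Pre-subsidy: 1032.5 - 7.5P = -196 + 6P gives P* = 91, Q* = 350.
With the rebate, buyers effectively pay Pb = Ps − 18, where Ps is the price sellers receive.
Demand in terms of Ps becomes Qd = 1032.5 − 7.5(Ps − 18) = 1167.5 - 7.5Ps. Setting this equal to supply: 1167.5 - 7.5Ps = -196 + 6Ps, so Ps = 101.
Buyers pay Pb = 101 − 18 = 83; Q' = -196 + 6·101 = 410.
The subsidy expands output by 410 − 350 = 60 past the efficient level; on those units the gap between marginal cost and willingness to pay runs from 0 up to 18.
DWL = ½ × 18 × 60 = 540.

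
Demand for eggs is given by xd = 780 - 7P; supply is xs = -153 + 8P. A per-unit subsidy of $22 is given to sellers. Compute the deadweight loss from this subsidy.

Pre-subsidy: 780 - 7P = -153 + 8P gives P* = 62.2, x* = 344.6.
With the subsidy, sellers receive Ps = Pb + 22 for each unit, where Pb is the price buyers pay.
Supply in terms of Pb becomes xs = -153 + 8(Pb + 22) = 23 + 8Pb. Setting this equal to demand: 780 - 7Pb = 23 + 8Pb, so Pb = 757/15.
Sellers receive Ps = 757/15 + 22 = 1087/15; x' = 780 − 7·(757/15) = 6401/15.
The subsidy expands output by 6401/15 − 344.6 = 1232/15 past the efficient level; on those units the gap between marginal cost and willingness to pay runs from 0 up to 22.
DWL = ½ × 22 × 1232/15 = 13552/15.

Deadweight loss = 13552/15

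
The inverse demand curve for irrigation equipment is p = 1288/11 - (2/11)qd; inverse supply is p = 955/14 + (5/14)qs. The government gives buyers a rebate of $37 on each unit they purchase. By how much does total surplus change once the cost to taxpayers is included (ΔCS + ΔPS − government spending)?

Pre-subsidy: 1288/11 - (2/11)q = 955/14 + (5/14)q gives q* = 7527/83 and p* = 8350/83.
With the rebate, buyers effectively pay pb = ps − 37, where ps is the price sellers receive.
On the curves, pb = 1288/11 - (2/11)q and ps = 955/14 + (5/14)q; the wedge ps − pb = 37 gives 955/14 + (5/14)q − (1288/11 - (2/11)q) = 37, so q' = 13225/83.
Then pb = 1288/11 − (2/11)·(13225/83) = 7314/83 and ps = 955/14 + (5/14)·(13225/83) = 10385/83.
ΔCS = ½(7527/83 + 13225/83)(8350/83 − 7314/83) = 10749536/6889; ΔPS = ½(7527/83 + 13225/83)(10385/83 − 8350/83) = 21115160/6889.
Government spending = 37 × 13225/83 = 489325/83.
Net change = 10749536/6889 + 21115160/6889 − 489325/83 = -105413/83. The loss equals the DWL triangle ½·37·5698/83.

Net change in total surplus = -105413/83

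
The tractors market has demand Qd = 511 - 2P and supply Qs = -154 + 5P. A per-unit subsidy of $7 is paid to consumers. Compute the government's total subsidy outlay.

Pre-subsidy: 511 - 2P = -154 + 5P gives P* = 95, Q* = 321.
With the rebate, buyers effectively pay Pb = Ps − 7, where Ps is the price sellers receive.
Demand in terms of Ps becomes Qd = 511 − 2(Ps − 7) = 525 - 2Ps. Setting this equal to supply: 525 - 2Ps = -154 + 5Ps, so Ps = 97.
Buyers pay Pb = 97 − 7 = 90; Q' = -154 + 5·97 = 331.
Government outlay = subsidy × quantity = 7 × 331 = 2317.

Government cost = $2317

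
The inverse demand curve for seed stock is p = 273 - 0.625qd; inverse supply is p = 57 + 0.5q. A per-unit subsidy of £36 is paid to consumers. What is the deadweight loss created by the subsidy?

Pre-subsidy: 273 - 0.625q = 57 + 0.5q gives q* = 192 and p* = 153.
With the rebate, buyers effectively pay pb = ps − 36, where ps is the price sellers receive.
On the curves, pb = 273 - 0.625q and ps = 57 + 0.5q; the wedge ps − pb = 36 gives 57 + 0.5q − (273 - 0.625q) = 36, so q' = 224.
Then pb = 273 − 0.625·224 = 133 and ps = 57 + 0.5·224 = 169.
The subsidy expands output by 224 − 192 = 32 past the efficient level; on those units the gap between marginal cost and willingness to pay runs from 0 up to 36.
DWL = ½ × 36 × 32 = 576.

Deadweight loss = £576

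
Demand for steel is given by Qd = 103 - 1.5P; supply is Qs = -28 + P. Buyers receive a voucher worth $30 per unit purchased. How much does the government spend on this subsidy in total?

Pre-subsidy: 103 - 1.5P = -28 + P gives P* = 52.4, Q* = 24.4.
With the rebate, buyers effectively pay Pb = Ps − 30, where Ps is the price sellers receive.
Demand in terms of Ps becomes Qd = 103 − 1.5(Ps − 30) = 148 - 1.5Ps. Setting this equal to supply: 148 - 1.5Ps = -28 + Ps, so Ps = 70.4.
Buyers pay Pb = 70.4 − 30 = 40.4; Q' = -28 + 1·70.4 = 42.4.
Government outlay = subsidy × quantity = 30 × 42.4 = 1272.

Government cost = $1272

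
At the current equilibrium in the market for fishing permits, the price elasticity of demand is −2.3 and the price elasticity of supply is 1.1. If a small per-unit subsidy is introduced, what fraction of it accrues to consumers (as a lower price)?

Consumer share = 11/34

For a small subsidy around the equilibrium, the benefit split depends on the relative slopes, which at a point are proportional to the elasticities.
Buyer share = εs/(εs + |εd|) = 1.1/(1.1 + 2.3) = 11/34; seller share = |εd|/(εs + |εd|) = 23/34.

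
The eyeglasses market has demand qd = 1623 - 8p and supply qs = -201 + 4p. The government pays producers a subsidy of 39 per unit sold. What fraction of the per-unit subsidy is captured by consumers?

Pre-subsidy: 1623 - 8p = -201 + 4p gives p* = 152, q* = 407.
With the subsidy, sellers receive ps = pb + 39 for each unit, where pb is the price buyers pay.
Supply in terms of pb becomes qs = -201 + 4(pb + 39) = -45 + 4pb. Setting this equal to demand: 1623 - 8pb = -45 + 4pb, so pb = 139.
Sellers receive ps = 139 + 39 = 178; q' = 1623 − 8·139 = 511.
Buyers' price falls by p* − pb = 152 − 139 = 13; sellers' price rises by ps − p* = 178 − 152 = 26.
So consumers capture 13/39 = 1/3 of each unit of subsidy.

Consumer share = 1/3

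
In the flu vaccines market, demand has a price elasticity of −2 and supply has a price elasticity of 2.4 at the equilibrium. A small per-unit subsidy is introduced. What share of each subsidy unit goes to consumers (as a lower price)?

Consumer share = 6/11

For a small subsidy around the equilibrium, the benefit split depends on the relative slopes, which at a point are proportional to the elasticities.
Buyer share = εs/(εs + |εd|) = 2.4/(2.4 + 2) = 6/11; seller share = |εd|/(εs + |εd|) = 5/11.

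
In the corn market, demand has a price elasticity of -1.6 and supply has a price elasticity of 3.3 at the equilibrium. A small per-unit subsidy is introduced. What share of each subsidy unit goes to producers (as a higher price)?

Producer share = 16/49

For a small subsidy around the equilibrium, the benefit split depends on the relative slopes, which at a point are proportional to the elasticities.
Buyer share = εs/(εs + |εd|) = 3.3/(3.3 + 1.6) = 33/49; seller share = |εd|/(εs + |εd|) = 16/49.
So producers capture 16/49 of the subsidy.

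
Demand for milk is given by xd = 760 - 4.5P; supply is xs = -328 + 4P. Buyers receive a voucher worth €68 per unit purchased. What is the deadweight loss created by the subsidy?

Deadweight loss = €4896

Pre-subsidy: 760 - 4.5P = -328 + 4P gives P* = 128, x* = 184.
With the rebate, buyers effectively pay Pb = Ps − 68, where Ps is the price sellers receive.
Demand in terms of Ps becomes xd = 760 − 4.5(Ps − 68) = 1066 - 4.5Ps. Setting this equal to supply: 1066 - 4.5Ps = -328 + 4Ps, so Ps = 164.
Buyers pay Pb = 164 − 68 = 96; x' = -328 + 4·164 = 328.
The subsidy expands output by 328 − 184 = 144 past the efficient level; on those units the gap between marginal cost and willingness to pay runs from 0 up to 68.
DWL = ½ × 68 × 144 = 4896.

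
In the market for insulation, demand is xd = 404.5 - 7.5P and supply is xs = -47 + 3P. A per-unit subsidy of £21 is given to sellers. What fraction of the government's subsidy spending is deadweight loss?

DWL / government spending = 45/254

Pre-subsidy: 404.5 - 7.5P = -47 + 3P gives P* = 43, x* = 82.
With the subsidy, sellers receive Ps = Pb + 21 for each unit, where Pb is the price buyers pay.
Supply in terms of Pb becomes xs = -47 + 3(Pb + 21) = 16 + 3Pb. Setting this equal to demand: 404.5 - 7.5Pb = 16 + 3Pb, so Pb = 37.
Sellers receive Ps = 37 + 21 = 58; x' = 404.5 − 7.5·37 = 127.
ΔCS = ½(82 + 127)(43 − 37) = 627; ΔPS = ½(82 + 127)(58 − 43) = 1567.5.
Government spending = 21 × 127 = 2667.
DWL = ½ × 21 × (127 − 82) = 472.5; fraction = 472.5 / 2667 = 45/254.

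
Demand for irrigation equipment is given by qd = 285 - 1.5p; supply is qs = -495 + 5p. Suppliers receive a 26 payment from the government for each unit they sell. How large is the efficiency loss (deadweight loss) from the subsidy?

Pre-subsidy: 285 - 1.5p = -495 + 5p gives p* = 120, q* = 105.
With the subsidy, sellers receive ps = pb + 26 for each unit, where pb is the price buyers pay.
Supply in terms of pb becomes qs = -495 + 5(pb + 26) = -365 + 5pb. Setting this equal to demand: 285 - 1.5pb = -365 + 5pb, so pb = 100.
Sellers receive ps = 100 + 26 = 126; q' = 285 − 1.5·100 = 135.
The subsidy expands output by 135 − 105 = 30 past the efficient level; on those units the gap between marginal cost and willingness to pay runs from 0 up to 26.
DWL = ½ × 26 × 30 = 390.

Deadweight loss = 390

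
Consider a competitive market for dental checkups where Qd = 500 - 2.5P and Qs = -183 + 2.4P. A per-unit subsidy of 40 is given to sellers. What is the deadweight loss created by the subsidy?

Deadweight loss = 48000/49

Pre-subsidy: 500 - 2.5P = -183 + 2.4P gives P* = 6830/49, Q* = 7425/49.
With the subsidy, sellers receive Ps = Pb + 40 for each unit, where Pb is the price buyers pay.
Supply in terms of Pb becomes Qs = -183 + 2.4(Pb + 40) = -87 + 2.4Pb. Setting this equal to demand: 500 - 2.5Pb = -87 + 2.4Pb, so Pb = 5870/49.
Sellers receive Ps = 5870/49 + 40 = 7830/49; Q' = 500 − 2.5·(5870/49) = 9825/49.
The subsidy expands output by 9825/49 − 7425/49 = 2400/49 past the efficient level; on those units the gap between marginal cost and willingness to pay runs from 0 up to 40.
DWL = ½ × 40 × 2400/49 = 48000/49.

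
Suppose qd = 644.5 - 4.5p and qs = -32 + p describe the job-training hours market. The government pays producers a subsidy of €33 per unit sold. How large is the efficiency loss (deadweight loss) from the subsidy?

Pre-subsidy: 644.5 - 4.5p = -32 + p gives p* = 123, q* = 91.
With the subsidy, sellers receive ps = pb + 33 for each unit, where pb is the price buyers pay.
Supply in terms of pb becomes qs = -32 + 1(pb + 33) = 1 + pb. Setting this equal to demand: 644.5 - 4.5pb = 1 + pb, so pb = 117.
Sellers receive ps = 117 + 33 = 150; q' = 644.5 − 4.5·117 = 118.
The subsidy expands output by 118 − 91 = 27 past the efficient level; on those units the gap between marginal cost and willingness to pay runs from 0 up to 33.
DWL = ½ × 33 × 27 = 445.5.

Deadweight loss = €445.5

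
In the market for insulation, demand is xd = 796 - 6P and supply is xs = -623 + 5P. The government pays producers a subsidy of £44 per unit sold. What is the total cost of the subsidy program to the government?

Pre-subsidy: 796 - 6P = -623 + 5P gives P* = 129, x* = 22.
With the subsidy, sellers receive Ps = Pb + 44 for each unit, where Pb is the price buyers pay.
Supply in terms of Pb becomes xs = -623 + 5(Pb + 44) = -403 + 5Pb. Setting this equal to demand: 796 - 6Pb = -403 + 5Pb, so Pb = 109.
Sellers receive Ps = 109 + 44 = 153; x' = 796 − 6·109 = 142.
Government outlay = subsidy × quantity = 44 × 142 = 6248.

Government cost = £6248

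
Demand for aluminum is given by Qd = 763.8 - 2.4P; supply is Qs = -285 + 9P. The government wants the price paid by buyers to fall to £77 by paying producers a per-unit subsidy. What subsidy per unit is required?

Required subsidy s = £19 per unit

At a buyer price of 77, quantity demanded is 763.8 − 2.4·77 = 579.
Sellers supply 579 only when they receive Ps with -285 + 9·Ps = 579, i.e. Ps = 96.
s = Ps − Pb = 96 − 77 = 19.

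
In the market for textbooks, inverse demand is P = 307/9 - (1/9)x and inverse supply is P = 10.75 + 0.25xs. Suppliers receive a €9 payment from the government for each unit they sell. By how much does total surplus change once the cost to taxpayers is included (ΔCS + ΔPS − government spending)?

Pre-subsidy: 307/9 - (1/9)x = 10.75 + 0.25x gives x* = 841/13 and P* = 350/13.
With the subsidy, sellers receive Ps = Pb + 9 for each unit, where Pb is the price buyers pay.
On the curves, Pb = 307/9 - (1/9)x and Ps = 10.75 + 0.25x; the wedge Ps − Pb = 9 gives 10.75 + 0.25x − (307/9 - (1/9)x) = 9, so x' = 1165/13.
Then Pb = 307/9 − (1/9)·(1165/13) = 314/13 and Ps = 10.75 + 0.25·(1165/13) = 431/13.
ΔCS = ½(841/13 + 1165/13)(350/13 − 314/13) = 36108/169; ΔPS = ½(841/13 + 1165/13)(431/13 − 350/13) = 81243/169.
Government spending = 9 × 1165/13 = 10485/13.
Net change = 36108/169 + 81243/169 − 10485/13 = -1458/13. The loss equals the DWL triangle ½·9·324/13.

Net change in total surplus = -1458/13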